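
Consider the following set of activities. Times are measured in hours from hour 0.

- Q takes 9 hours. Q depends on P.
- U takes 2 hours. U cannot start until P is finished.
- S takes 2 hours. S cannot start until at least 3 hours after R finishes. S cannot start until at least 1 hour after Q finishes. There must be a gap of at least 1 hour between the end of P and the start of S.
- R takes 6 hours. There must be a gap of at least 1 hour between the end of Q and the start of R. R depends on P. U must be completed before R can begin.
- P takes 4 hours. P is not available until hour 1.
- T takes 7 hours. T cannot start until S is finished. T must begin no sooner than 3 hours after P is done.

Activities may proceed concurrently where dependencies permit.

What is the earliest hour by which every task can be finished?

33

P cannot begin until its own release at hour 1. It runs from hour 1 to 1 + 4 = hour 5.
After P (finishes hour 5), U can start at hour 5 and finishes at hour 7.
After P (finishes hour 5), Q can start at hour 5 and finishes at hour 14.
R cannot start until Q (finishes hour 14, plus 1-hour gap → hour 15); P (finishes hour 5); U (finishes hour 7). The controlling bound is hour 15, so R finishes at 15 + 6 = hour 21.
For S: R (finishes hour 21, plus 3-hour gap → hour 24); Q (finishes hour 14, plus 1-hour gap → hour 15); P (finishes hour 5, plus 1-hour gap → hour 6). Taking the maximum gives a start of hour 24, and it finishes at 24 + 2 = hour 26.
T needs all of S (finishes hour 26); P (finishes hour 5, plus 3-hour gap → hour 8). That puts its earliest start at hour 26; it finishes at 26 + 7 = hour 33.
All tasks are finished once the last one completes. Finish times: P at 5, Q at 14, R at 21, S at 26, T at 33, U at 7. The latest is hour 33.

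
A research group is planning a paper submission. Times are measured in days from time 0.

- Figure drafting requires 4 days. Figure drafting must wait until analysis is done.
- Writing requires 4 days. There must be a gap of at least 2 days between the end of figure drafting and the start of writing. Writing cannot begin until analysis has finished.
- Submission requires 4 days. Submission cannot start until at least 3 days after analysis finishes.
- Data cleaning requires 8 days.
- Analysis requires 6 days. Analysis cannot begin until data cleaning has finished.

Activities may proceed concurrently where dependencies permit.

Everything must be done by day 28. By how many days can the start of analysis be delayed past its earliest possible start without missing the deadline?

4

Data cleaning has no prerequisites, so it starts at day 0 and finishes at day 8.
After data cleaning (finishes day 8), analysis can start at day 8 and finishes at day 14.

Working backward from the deadline:
Nothing follows writing; the deadline of day 28 is its only limit. It must start by 28 − 4 = day 24.
Since writing (must start by day 24, minus 2-day gap → day 22) depends on it, figure drafting must finish by day 22. Backing off its 4-day duration gives a latest start of day 18.
Nothing follows submission; the deadline of day 28 is its only limit. It must start by 28 − 4 = day 24.
For analysis: figure drafting (must start by day 18); writing (must start by day 24); submission (must start by day 24, minus 3-day gap → day 21). The most restrictive is day 18; with a 6-day duration, analysis must start by day 12.
So analysis can start as early as day 8 and as late as day 12, giving 12 − 8 = 4 days of slack.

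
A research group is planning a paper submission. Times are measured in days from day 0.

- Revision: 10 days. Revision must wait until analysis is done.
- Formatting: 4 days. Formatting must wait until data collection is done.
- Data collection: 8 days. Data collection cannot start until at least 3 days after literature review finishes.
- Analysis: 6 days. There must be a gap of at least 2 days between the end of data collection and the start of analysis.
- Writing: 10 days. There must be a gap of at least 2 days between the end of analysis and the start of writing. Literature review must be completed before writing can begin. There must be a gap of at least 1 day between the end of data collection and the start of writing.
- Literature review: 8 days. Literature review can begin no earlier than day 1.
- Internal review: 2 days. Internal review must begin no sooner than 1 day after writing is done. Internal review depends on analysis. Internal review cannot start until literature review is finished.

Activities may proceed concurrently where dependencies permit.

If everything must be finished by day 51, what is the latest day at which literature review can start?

9

Nothing follows internal review; the deadline of day 51 is its only limit. It must start by 51 − 2 = day 49.
Writing feeds into internal review (must start by day 49, minus 1-day gap → day 48); so writing must finish by day 48 and therefore start by day 38.
Revision must finish by day 51; it takes 10 days, so it must start by 51 − 10 = day 41.
For analysis: writing (must start by day 38, minus 2-day gap → day 36); internal review (must start by day 49); revision (must start by day 41). The most restrictive is day 36; with a 6-day duration, analysis must start by day 30.
Nothing follows formatting; the deadline of day 51 is its only limit. It must start by 51 − 4 = day 47.
For data collection: analysis (must start by day 30, minus 2-day gap → day 28); writing (must start by day 38, minus 1-day gap → day 37); formatting (must start by day 47). The most restrictive is day 28; with an 8-day duration, data collection must start by day 20.
Literature review has several dependents: data collection (must start by day 20, minus 3-day gap → day 17); writing (must start by day 38); internal review (must start by day 49). The earliest of those limits is day 17, so literature review must start by 17 − 8 = day 9.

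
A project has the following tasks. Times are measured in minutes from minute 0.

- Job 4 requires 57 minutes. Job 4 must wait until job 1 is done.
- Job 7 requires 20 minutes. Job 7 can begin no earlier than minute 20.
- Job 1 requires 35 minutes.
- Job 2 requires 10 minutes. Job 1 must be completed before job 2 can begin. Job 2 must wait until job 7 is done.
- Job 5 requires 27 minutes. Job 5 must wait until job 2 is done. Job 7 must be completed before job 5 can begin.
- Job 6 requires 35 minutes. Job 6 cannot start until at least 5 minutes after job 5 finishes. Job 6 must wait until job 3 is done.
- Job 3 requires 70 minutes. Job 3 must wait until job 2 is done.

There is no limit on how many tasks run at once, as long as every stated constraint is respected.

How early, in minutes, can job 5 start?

50

Job 7 cannot begin until its own release at minute 20. It runs from minute 20 to 20 + 20 = minute 40.
Job 1 can start immediately at minute 0; it finishes at minute 35.
Job 2 cannot start until job 1 (finishes minute 35); job 7 (finishes minute 40). The controlling bound is minute 40, so job 2 finishes at 40 + 10 = minute 50.
Job 5 waits on job 2 (finishes minute 50); job 7 (finishes minute 40). The latest of these is minute 50, which is the earliest job 5 can start.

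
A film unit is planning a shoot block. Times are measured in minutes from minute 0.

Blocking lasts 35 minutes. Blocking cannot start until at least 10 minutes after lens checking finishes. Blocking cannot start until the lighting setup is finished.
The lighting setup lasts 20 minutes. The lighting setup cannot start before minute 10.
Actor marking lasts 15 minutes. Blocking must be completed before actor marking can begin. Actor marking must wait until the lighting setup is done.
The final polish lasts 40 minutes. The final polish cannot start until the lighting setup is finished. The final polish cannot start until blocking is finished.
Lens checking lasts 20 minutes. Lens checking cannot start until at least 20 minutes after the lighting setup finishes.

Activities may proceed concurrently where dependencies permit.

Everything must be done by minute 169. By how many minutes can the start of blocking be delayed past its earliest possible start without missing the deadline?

The lighting setup cannot begin until its own release at minute 10. It runs from minute 10 to 10 + 20 = minute 30.
Lens checking cannot begin until the lighting setup (finishes minute 30, plus 20-minute gap → minute 50). It runs from minute 50 to 50 + 20 = minute 70.
Blocking has to wait for lens checking (finishes minute 70, plus 10-minute gap → minute 80); the lighting setup (finishes minute 30). The latest of these is minute 80, so blocking runs minute 80 to 80 + 35 = minute 115.

Working backward from the deadline:
Actor marking must finish by minute 169; it takes 15 minutes, so it must start by 169 − 15 = minute 154.
To finish by minute 169, the final polish (duration 40) must start no later than minute 129.
Blocking feeds actor marking (must start by minute 154); the final polish (must start by minute 129). Taking the minimum, blocking must finish by minute 129 and start by 129 − 35 = minute 94.
So blocking can start as early as minute 80 and as late as minute 94, giving 94 − 80 = 14 minutes of slack.

14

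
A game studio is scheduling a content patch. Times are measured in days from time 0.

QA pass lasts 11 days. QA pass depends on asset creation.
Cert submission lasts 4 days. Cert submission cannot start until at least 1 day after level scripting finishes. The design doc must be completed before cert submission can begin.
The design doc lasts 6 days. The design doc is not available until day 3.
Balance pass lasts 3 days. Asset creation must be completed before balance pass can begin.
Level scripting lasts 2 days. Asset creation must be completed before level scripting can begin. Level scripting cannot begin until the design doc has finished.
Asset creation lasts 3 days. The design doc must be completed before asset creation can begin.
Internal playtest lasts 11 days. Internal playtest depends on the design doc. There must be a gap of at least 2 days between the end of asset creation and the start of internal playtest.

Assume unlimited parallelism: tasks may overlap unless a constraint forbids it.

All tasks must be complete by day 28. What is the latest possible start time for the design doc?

Cert submission has no dependents, so it just needs to finish by day 28. Starting by 28 − 4 = day 24 achieves that.
Level scripting must finish before cert submission (must start by day 24, minus 1-day gap → day 23). With a 2-day duration, level scripting must start by 23 − 2 = day 21.
To finish by day 28, internal playtest (duration 11) must start no later than day 17.
To finish by day 28, balance pass (duration 3) must start no later than day 25.
Nothing follows QA pass; the deadline of day 28 is its only limit. It must start by 28 − 11 = day 17.
Asset creation has several dependents: level scripting (must start by day 21); internal playtest (must start by day 17, minus 2-day gap → day 15); balance pass (must start by day 25); QA pass (must start by day 17). The earliest of those limits is day 15, so asset creation must start by 15 − 3 = day 12.
The design doc feeds asset creation (must start by day 12); level scripting (must start by day 21); internal playtest (must start by day 17); cert submission (must start by day 24). Taking the minimum, the design doc must finish by day 12 and start by 12 − 6 = day 6.

6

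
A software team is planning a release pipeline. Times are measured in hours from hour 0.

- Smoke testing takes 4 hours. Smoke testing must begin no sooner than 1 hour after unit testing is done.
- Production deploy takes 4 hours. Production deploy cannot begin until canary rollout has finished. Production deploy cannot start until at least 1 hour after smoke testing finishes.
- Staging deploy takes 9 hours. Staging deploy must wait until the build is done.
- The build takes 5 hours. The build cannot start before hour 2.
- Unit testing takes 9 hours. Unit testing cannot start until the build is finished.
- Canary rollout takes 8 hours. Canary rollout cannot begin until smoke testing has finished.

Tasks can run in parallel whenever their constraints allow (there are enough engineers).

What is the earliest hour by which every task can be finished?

The build cannot begin until its own release at hour 2. It runs from hour 2 to 2 + 5 = hour 7.
Staging deploy waits on the build (finishes hour 7), so it starts at hour 7 and finishes at 7 + 9 = hour 16.
After the build (finishes hour 7), unit testing can start at hour 7 and finishes at hour 16.
After unit testing (finishes hour 16, plus 1-hour gap → hour 17), smoke testing can start at hour 17 and finishes at hour 21.
After smoke testing (finishes hour 21), canary rollout can start at hour 21 and finishes at hour 29.
Production deploy needs all of canary rollout (finishes hour 29); smoke testing (finishes hour 21, plus 1-hour gap → hour 22). That puts its earliest start at hour 29; it finishes at 29 + 4 = hour 33.
All tasks are finished once the last one completes. Finish times: The build at 7, Unit testing at 16, Staging deploy at 16, Smoke testing at 21, Canary rollout at 29, Production deploy at 33. The latest is hour 33.

33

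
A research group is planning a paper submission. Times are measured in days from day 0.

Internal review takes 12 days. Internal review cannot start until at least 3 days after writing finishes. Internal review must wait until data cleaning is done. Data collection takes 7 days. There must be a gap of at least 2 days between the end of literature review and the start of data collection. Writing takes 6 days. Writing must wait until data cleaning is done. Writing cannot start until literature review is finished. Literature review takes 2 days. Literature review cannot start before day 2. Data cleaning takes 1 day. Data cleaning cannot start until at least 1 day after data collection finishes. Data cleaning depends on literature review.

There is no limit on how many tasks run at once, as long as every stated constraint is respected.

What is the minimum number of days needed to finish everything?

Literature review cannot begin until its own release at day 2. It runs from day 2 to 2 + 2 = day 4.
Data collection cannot begin until literature review (finishes day 4, plus 2-day gap → day 6). It runs from day 6 to 6 + 7 = day 13.
For data cleaning: data collection (finishes day 13, plus 1-day gap → day 14); literature review (finishes day 4). Taking the maximum gives a start of day 14, and it finishes at 14 + 1 = day 15.
Writing cannot start until data cleaning (finishes day 15); literature review (finishes day 4). The controlling bound is day 15, so writing finishes at 15 + 6 = day 21.
Internal review needs all of writing (finishes day 21, plus 3-day gap → day 24); data cleaning (finishes day 15). That puts its earliest start at day 24; it finishes at 24 + 12 = day 36.
All tasks are finished once the last one completes. Finish times: Literature review at 4, Data collection at 13, Data cleaning at 15, Writing at 21, Internal review at 36. The latest is day 36.

36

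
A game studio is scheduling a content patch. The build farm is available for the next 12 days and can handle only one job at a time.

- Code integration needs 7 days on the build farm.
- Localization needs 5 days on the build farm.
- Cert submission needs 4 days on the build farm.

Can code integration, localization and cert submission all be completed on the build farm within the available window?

No

Running back to back, the jobs need 7 + 5 + 4 = 16 days on the build farm.
Since 16 > 12, they cannot all fit.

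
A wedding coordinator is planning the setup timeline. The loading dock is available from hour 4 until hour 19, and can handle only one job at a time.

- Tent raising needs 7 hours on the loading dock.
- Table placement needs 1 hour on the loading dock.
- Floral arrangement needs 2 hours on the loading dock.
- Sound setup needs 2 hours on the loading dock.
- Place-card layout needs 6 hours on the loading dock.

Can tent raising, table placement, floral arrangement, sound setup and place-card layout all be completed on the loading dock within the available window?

The loading dock window is 19 − 4 = 15 hours.
Running back to back, the jobs need 7 + 1 + 2 + 2 + 6 = 18 hours on the loading dock.
Since 18 > 15, they cannot all fit.

No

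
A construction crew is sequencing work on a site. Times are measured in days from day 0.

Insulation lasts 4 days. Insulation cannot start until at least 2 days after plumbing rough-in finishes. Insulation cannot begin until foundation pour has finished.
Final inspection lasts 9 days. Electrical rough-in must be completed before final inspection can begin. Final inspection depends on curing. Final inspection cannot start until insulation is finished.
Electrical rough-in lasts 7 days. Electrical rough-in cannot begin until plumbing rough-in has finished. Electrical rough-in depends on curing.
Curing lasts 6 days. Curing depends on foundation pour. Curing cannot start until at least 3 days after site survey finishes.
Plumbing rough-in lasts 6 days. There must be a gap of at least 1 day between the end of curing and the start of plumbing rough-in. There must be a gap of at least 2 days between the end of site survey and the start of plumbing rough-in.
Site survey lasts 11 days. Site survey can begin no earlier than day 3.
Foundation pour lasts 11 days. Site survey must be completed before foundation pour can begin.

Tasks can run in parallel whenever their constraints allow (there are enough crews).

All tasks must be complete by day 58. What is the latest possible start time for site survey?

Nothing follows final inspection; the deadline of day 58 is its only limit. It must start by 58 − 9 = day 49.
Electrical rough-in must finish before final inspection (must start by day 49). With a 7-day duration, electrical rough-in must start by 49 − 7 = day 42.
Since final inspection (must start by day 49) depends on it, insulation must finish by day 49. Backing off its 4-day duration gives a latest start of day 45.
Plumbing rough-in has several dependents: electrical rough-in (must start by day 42); insulation (must start by day 45, minus 2-day gap → day 43). The earliest of those limits is day 42, so plumbing rough-in must start by 42 − 6 = day 36.
For curing: plumbing rough-in (must start by day 36, minus 1-day gap → day 35); electrical rough-in (must start by day 42); final inspection (must start by day 49). The most restrictive is day 35; with a 6-day duration, curing must start by day 29.
Foundation pour must finish in time for curing (must start by day 29); insulation (must start by day 45). The tightest is day 29, so foundation pour must start by 29 − 11 = day 18.
For site survey: foundation pour (must start by day 18); curing (must start by day 29, minus 3-day gap → day 26); plumbing rough-in (must start by day 36, minus 2-day gap → day 34). The most restrictive is day 18; with an 11-day duration, site survey must start by day 7.

7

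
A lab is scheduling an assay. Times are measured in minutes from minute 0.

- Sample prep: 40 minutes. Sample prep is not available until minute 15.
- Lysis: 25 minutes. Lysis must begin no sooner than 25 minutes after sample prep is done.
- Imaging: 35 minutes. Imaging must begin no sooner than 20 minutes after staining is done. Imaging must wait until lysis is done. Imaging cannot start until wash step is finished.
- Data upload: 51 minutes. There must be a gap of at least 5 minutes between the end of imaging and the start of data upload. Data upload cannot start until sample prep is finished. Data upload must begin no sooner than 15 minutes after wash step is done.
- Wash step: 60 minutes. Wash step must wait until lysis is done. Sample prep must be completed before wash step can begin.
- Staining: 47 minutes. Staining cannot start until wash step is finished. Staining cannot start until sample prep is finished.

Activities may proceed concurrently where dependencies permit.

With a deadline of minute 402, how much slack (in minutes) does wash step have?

Sample prep waits on its own release at minute 15, so it starts at minute 15 and finishes at 15 + 40 = minute 55.
Lysis waits on sample prep (finishes minute 55, plus 25-minute gap → minute 80), so it starts at minute 80 and finishes at 80 + 25 = minute 105.
Wash step has to wait for lysis (finishes minute 105); sample prep (finishes minute 55). The latest of these is minute 105, so wash step runs minute 105 to 105 + 60 = minute 165.

Working backward from the deadline:
Data upload has no dependents, so it just needs to finish by minute 402. Starting by 402 − 51 = minute 351 achieves that.
Imaging feeds into data upload (must start by minute 351, minus 5-minute gap → minute 346); so imaging must finish by minute 346 and therefore start by minute 311.
Since imaging (must start by minute 311, minus 20-minute gap → minute 291) depends on it, staining must finish by minute 291. Backing off its 47-minute duration gives a latest start of minute 244.
Wash step feeds staining (must start by minute 244); imaging (must start by minute 311); data upload (must start by minute 351, minus 15-minute gap → minute 336). Taking the minimum, wash step must finish by minute 244 and start by 244 − 60 = minute 184.
So wash step can start as early as minute 105 and as late as minute 184, giving 184 − 105 = 79 minutes of slack.

79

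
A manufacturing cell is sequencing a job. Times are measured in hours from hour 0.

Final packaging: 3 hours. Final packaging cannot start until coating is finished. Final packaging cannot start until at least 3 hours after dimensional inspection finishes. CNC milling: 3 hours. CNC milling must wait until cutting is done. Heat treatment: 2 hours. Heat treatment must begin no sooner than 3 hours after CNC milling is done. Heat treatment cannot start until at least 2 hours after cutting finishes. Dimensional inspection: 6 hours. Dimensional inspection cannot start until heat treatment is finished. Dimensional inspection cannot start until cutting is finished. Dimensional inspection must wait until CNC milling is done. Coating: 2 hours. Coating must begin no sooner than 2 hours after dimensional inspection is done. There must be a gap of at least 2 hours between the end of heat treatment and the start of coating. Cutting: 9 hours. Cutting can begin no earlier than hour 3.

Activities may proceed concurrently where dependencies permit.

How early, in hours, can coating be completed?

Cutting waits on its own release at hour 3, so it starts at hour 3 and finishes at 3 + 9 = hour 12.
CNC milling cannot begin until cutting (finishes hour 12). It runs from hour 12 to 12 + 3 = hour 15.
Heat treatment has to wait for CNC milling (finishes hour 15, plus 3-hour gap → hour 18); cutting (finishes hour 12, plus 2-hour gap → hour 14). The latest of these is hour 18, so heat treatment runs hour 18 to 18 + 2 = hour 20.
Dimensional inspection has to wait for heat treatment (finishes hour 20); cutting (finishes hour 12); CNC milling (finishes hour 15). The latest of these is hour 20, so dimensional inspection runs hour 20 to 20 + 6 = hour 26.
For coating: dimensional inspection (finishes hour 26, plus 2-hour gap → hour 28); heat treatment (finishes hour 20, plus 2-hour gap → hour 22). Taking the maximum gives a start of hour 28, and it finishes at 28 + 2 = hour 30.

30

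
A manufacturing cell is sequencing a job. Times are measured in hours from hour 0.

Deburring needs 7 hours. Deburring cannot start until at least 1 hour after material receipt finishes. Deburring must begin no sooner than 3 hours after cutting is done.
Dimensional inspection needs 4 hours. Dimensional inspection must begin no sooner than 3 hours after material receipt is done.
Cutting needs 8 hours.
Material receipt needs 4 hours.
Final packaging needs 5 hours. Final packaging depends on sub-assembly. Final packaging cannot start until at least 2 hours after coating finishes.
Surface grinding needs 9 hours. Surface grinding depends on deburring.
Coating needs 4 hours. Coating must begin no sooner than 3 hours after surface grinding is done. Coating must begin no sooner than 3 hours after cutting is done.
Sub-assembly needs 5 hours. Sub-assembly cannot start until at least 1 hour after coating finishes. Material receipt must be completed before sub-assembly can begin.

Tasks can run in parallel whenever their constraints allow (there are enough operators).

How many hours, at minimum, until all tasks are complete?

45

Cutting can start immediately at hour 0; it finishes at hour 8.
Material receipt has no prerequisites, so it starts at hour 0 and finishes at hour 4.
Dimensional inspection cannot begin until material receipt (finishes hour 4, plus 3-hour gap → hour 7). It runs from hour 7 to 7 + 4 = hour 11.
Deburring cannot start until material receipt (finishes hour 4, plus 1-hour gap → hour 5); cutting (finishes hour 8, plus 3-hour gap → hour 11). The controlling bound is hour 11, so deburring finishes at 11 + 7 = hour 18.
Surface grinding waits on deburring (finishes hour 18), so it starts at hour 18 and finishes at 18 + 9 = hour 27.
Coating cannot start until surface grinding (finishes hour 27, plus 3-hour gap → hour 30); cutting (finishes hour 8, plus 3-hour gap → hour 11). The controlling bound is hour 30, so coating finishes at 30 + 4 = hour 34.
Sub-assembly needs all of coating (finishes hour 34, plus 1-hour gap → hour 35); material receipt (finishes hour 4). That puts its earliest start at hour 35; it finishes at 35 + 5 = hour 40.
For final packaging: sub-assembly (finishes hour 40); coating (finishes hour 34, plus 2-hour gap → hour 36). Taking the maximum gives a start of hour 40, and it finishes at 40 + 5 = hour 45.
All tasks are finished once the last one completes. Finish times: Material receipt at 4, Cutting at 8, Deburring at 18, Surface grinding at 27, Dimensional inspection at 11, Coating at 34, Sub-assembly at 40, Final packaging at 45. The latest is hour 45.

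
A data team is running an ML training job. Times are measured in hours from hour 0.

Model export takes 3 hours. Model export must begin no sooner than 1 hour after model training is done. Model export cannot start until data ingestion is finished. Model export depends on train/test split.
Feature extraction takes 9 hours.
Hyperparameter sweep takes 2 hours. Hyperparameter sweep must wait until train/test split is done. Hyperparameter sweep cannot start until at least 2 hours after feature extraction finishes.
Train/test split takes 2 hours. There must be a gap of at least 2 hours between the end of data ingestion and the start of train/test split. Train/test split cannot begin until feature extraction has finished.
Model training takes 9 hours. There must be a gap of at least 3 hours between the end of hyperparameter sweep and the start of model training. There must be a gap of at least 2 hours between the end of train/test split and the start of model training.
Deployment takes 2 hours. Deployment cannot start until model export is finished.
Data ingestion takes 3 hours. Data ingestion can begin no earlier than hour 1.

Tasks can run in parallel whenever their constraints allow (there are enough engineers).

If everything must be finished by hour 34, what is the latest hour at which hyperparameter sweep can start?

To finish by hour 34, deployment (duration 2) must start no later than hour 32.
Model export feeds into deployment (must start by hour 32); so model export must finish by hour 32 and therefore start by hour 29.
Model training must finish before model export (must start by hour 29, minus 1-hour gap → hour 28). With a 9-hour duration, model training must start by 28 − 9 = hour 19.
Hyperparameter sweep must finish before model training (must start by hour 19, minus 3-hour gap → hour 16). With a 2-hour duration, hyperparameter sweep must start by 16 − 2 = hour 14.

14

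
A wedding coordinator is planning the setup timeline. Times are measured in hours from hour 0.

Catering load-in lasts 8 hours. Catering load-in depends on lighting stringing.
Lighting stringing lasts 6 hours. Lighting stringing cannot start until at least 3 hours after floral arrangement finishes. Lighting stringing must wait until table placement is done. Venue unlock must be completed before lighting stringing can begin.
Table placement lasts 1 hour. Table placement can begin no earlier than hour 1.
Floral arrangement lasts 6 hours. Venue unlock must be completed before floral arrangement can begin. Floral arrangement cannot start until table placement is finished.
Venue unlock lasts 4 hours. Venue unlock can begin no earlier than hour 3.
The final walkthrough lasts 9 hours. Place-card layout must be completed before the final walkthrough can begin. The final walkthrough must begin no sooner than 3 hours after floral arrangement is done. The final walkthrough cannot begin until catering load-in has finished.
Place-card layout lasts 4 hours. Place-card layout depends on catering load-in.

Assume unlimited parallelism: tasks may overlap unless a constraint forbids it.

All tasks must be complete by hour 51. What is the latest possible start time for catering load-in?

30

To finish by hour 51, the final walkthrough (duration 9) must start no later than hour 42.
Place-card layout must finish before the final walkthrough (must start by hour 42). With a 4-hour duration, place-card layout must start by 42 − 4 = hour 38.
Catering load-in has several dependents: place-card layout (must start by hour 38); the final walkthrough (must start by hour 42). The earliest of those limits is hour 38, so catering load-in must start by 38 − 8 = hour 30.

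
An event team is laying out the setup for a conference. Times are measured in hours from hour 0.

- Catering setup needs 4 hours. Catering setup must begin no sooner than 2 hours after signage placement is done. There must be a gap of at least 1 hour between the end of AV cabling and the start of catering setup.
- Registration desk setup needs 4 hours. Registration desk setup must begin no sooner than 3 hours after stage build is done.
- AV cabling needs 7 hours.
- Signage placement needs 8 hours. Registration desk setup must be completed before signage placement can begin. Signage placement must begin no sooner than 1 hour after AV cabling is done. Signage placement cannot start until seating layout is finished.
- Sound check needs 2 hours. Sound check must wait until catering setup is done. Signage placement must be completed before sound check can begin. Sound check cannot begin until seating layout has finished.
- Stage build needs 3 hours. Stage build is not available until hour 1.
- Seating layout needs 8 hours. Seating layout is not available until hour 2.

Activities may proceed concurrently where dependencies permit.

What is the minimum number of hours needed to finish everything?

27

Seating layout cannot begin until its own release at hour 2. It runs from hour 2 to 2 + 8 = hour 10.
AV cabling can start immediately at hour 0; it finishes at hour 7.
After its own release at hour 1, stage build can start at hour 1 and finishes at hour 4.
After stage build (finishes hour 4, plus 3-hour gap → hour 7), registration desk setup can start at hour 7 and finishes at hour 11.
Signage placement has to wait for registration desk setup (finishes hour 11); AV cabling (finishes hour 7, plus 1-hour gap → hour 8); seating layout (finishes hour 10). The latest of these is hour 11, so signage placement runs hour 11 to 11 + 8 = hour 19.
Catering setup has to wait for signage placement (finishes hour 19, plus 2-hour gap → hour 21); AV cabling (finishes hour 7, plus 1-hour gap → hour 8). The latest of these is hour 21, so catering setup runs hour 21 to 21 + 4 = hour 25.
Sound check has to wait for catering setup (finishes hour 25); signage placement (finishes hour 19); seating layout (finishes hour 10). The latest of these is hour 25, so sound check runs hour 25 to 25 + 2 = hour 27.
All tasks are finished once the last one completes. Finish times: Stage build at 4, AV cabling at 7, Seating layout at 10, Registration desk setup at 11, Signage placement at 19, Catering setup at 25, Sound check at 27. The latest is hour 27.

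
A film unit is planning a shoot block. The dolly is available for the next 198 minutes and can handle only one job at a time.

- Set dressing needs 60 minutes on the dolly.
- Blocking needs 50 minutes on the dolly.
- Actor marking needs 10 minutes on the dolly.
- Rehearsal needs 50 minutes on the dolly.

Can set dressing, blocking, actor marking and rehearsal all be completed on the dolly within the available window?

Yes

Running back to back, the jobs need 60 + 50 + 10 + 50 = 170 minutes on the dolly.
Since 170 ≤ 198, they fit within the window.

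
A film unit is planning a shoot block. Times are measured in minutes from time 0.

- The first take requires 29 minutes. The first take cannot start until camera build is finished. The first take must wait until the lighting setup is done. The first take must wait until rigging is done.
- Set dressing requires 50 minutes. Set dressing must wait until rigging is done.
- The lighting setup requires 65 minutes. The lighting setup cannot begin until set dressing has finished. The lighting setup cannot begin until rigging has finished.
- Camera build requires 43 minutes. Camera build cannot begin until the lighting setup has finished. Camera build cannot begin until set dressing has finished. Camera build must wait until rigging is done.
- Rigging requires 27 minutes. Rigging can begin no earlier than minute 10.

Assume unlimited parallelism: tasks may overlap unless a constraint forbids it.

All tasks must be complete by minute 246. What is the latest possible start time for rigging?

The first take must finish by minute 246; it takes 29 minutes, so it must start by 246 − 29 = minute 217.
Camera build has to be done before the first take (must start by minute 217). That means finishing by minute 217, i.e. starting by 217 − 43 = minute 174.
The lighting setup feeds camera build (must start by minute 174); the first take (must start by minute 217). Taking the minimum, the lighting setup must finish by minute 174 and start by 174 − 65 = minute 109.
Set dressing feeds the lighting setup (must start by minute 109); camera build (must start by minute 174). Taking the minimum, set dressing must finish by minute 109 and start by 109 − 50 = minute 59.
Rigging must finish in time for set dressing (must start by minute 59); the lighting setup (must start by minute 109); camera build (must start by minute 174); the first take (must start by minute 217). The tightest is minute 59, so rigging must start by 59 − 27 = minute 32.

32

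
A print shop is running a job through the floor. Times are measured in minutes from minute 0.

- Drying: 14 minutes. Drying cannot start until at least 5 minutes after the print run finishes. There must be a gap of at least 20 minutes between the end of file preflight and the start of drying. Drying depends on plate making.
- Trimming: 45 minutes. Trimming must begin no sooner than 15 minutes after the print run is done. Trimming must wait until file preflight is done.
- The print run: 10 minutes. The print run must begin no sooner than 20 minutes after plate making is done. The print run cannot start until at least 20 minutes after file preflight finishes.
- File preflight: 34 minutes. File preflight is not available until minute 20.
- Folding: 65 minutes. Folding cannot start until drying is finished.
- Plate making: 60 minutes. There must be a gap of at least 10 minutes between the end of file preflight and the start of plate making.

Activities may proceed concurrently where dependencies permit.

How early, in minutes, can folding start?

173

File preflight cannot begin until its own release at minute 20. It runs from minute 20 to 20 + 34 = minute 54.
After file preflight (finishes minute 54, plus 10-minute gap → minute 64), plate making can start at minute 64 and finishes at minute 124.
For the print run: plate making (finishes minute 124, plus 20-minute gap → minute 144); file preflight (finishes minute 54, plus 20-minute gap → minute 74). Taking the maximum gives a start of minute 144, and it finishes at 144 + 10 = minute 154.
Drying has to wait for the print run (finishes minute 154, plus 5-minute gap → minute 159); file preflight (finishes minute 54, plus 20-minute gap → minute 74); plate making (finishes minute 124). The latest of these is minute 159, so drying runs minute 159 to 159 + 14 = minute 173.
Folding waits on drying (finishes minute 173), so the earliest it can start is minute 173.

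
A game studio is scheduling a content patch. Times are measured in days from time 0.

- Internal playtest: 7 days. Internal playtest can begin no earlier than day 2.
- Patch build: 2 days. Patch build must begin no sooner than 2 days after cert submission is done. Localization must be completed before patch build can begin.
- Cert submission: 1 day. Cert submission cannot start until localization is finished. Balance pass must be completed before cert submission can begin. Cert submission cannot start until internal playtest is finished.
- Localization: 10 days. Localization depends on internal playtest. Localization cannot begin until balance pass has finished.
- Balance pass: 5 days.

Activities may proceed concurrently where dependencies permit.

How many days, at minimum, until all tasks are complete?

24

Balance pass has no prerequisites, so it starts at day 0 and finishes at day 5.
Internal playtest waits on its own release at day 2, so it starts at day 2 and finishes at 2 + 7 = day 9.
Localization has to wait for internal playtest (finishes day 9); balance pass (finishes day 5). The latest of these is day 9, so localization runs day 9 to 9 + 10 = day 19.
For cert submission: localization (finishes day 19); balance pass (finishes day 5); internal playtest (finishes day 9). Taking the maximum gives a start of day 19, and it finishes at 19 + 1 = day 20.
Patch build needs all of cert submission (finishes day 20, plus 2-day gap → day 22); localization (finishes day 19). That puts its earliest start at day 22; it finishes at 22 + 2 = day 24.
All tasks are finished once the last one completes. Finish times: Internal playtest at 9, Balance pass at 5, Localization at 19, Cert submission at 20, Patch build at 24. The latest is day 24.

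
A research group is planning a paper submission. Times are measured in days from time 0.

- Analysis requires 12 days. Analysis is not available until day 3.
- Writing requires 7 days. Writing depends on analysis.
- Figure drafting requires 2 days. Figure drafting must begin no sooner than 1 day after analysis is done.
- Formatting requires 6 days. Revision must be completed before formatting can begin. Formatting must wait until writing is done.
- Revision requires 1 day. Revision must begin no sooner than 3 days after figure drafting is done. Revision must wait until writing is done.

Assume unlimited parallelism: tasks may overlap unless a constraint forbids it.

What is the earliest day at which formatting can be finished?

29

Analysis cannot begin until its own release at day 3. It runs from day 3 to 3 + 12 = day 15.
Writing waits on analysis (finishes day 15), so it starts at day 15 and finishes at 15 + 7 = day 22.
Figure drafting cannot begin until analysis (finishes day 15, plus 1-day gap → day 16). It runs from day 16 to 16 + 2 = day 18.
For revision: figure drafting (finishes day 18, plus 3-day gap → day 21); writing (finishes day 22). Taking the maximum gives a start of day 22, and it finishes at 22 + 1 = day 23.
Formatting cannot start until revision (finishes day 23); writing (finishes day 22). The controlling bound is day 23, so formatting finishes at 23 + 6 = day 29.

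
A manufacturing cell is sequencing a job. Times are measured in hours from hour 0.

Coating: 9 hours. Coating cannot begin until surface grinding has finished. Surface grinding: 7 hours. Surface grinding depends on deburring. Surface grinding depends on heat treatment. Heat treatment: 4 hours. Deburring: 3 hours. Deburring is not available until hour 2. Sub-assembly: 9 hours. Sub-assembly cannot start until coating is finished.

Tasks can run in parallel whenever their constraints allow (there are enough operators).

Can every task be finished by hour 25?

Heat treatment can start immediately at hour 0; it finishes at hour 4.
Deburring waits on its own release at hour 2, so it starts at hour 2 and finishes at 2 + 3 = hour 5.
Surface grinding cannot start until deburring (finishes hour 5); heat treatment (finishes hour 4). The controlling bound is hour 5, so surface grinding finishes at 5 + 7 = hour 12.
Coating cannot begin until surface grinding (finishes hour 12). It runs from hour 12 to 12 + 9 = hour 21.
Sub-assembly waits on coating (finishes hour 21), so it starts at hour 21 and finishes at 21 + 9 = hour 30.
The earliest everything can be done is hour 30, which is after the deadline of 25, so it is not possible.

No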